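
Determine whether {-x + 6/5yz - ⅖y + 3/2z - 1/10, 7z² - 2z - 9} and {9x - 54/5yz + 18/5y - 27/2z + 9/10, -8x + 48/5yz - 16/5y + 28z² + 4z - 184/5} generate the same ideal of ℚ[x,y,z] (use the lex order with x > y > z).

Since reduced Gröbner bases are canonical representatives of ideals under a given ordering, it suffices to compute and compare them.
Buchberger on the first generating set:
f_1 = -x + 6/5yz - ⅖y + 3/2z - 1/10, LT = x.
f_2 = 7z² - 2z - 9, LT = z².

S(f_1,f_2): leading monomials are coprime, so the S-polynomial reduces to 0 (Buchberger's first criterion).
Every S-polynomial of the final basis reduces to 0, so we have a Gröbner basis.
Inter-reduce: drop elements whose leading term is divisible by another's, tail-reduce, and make monic.
Reduced Gröbner basis: {x - 6/5yz + ⅖y - 3/2z + 1/10, z² - 2/7z - 9/7}.

Buchberger on the second generating set:
h_1 = 9x - 54/5yz + 18/5y - 27/2z + 9/10, LT = x.
h_2 = -8x + 48/5yz - 16/5y + 28z² + 4z - 184/5, LT = x.

S(h_1,h_2): lcm = x. S = 7/2z² - z - 9/2.
  leading term z²: no divisor's leading term divides it; move 7/2z² to the remainder.
  leading term z: no divisor's leading term divides it; move -z to the remainder.
  leading term 1: no divisor's leading term divides it; move -9/2 to the remainder.
  remainder 7/2z² - z - 9/2 ≠ 0; add k_3 = 7/2z² - z - 9/2 to the basis.

S(h_1,k_3): leading monomials are coprime, so the S-polynomial reduces to 0 (Buchberger's first criterion).
S(h_2,k_3): leading monomials are coprime, so the S-polynomial reduces to 0 (Buchberger's first criterion).
Every S-polynomial of the final basis reduces to 0, so we have a Gröbner basis.
Inter-reduce: drop elements whose leading term is divisible by another's, tail-reduce, and make monic.
Reduced Gröbner basis: {x - 6/5yz + ⅖y - 3/2z + 1/10, z² - 2/7z - 9/7}.

The two bases agree; hence the ideals are identical.
The same test decides containment: I ⊆ J iff every generator of I reduces to 0 modulo a Gröbner basis of J.

Yes, the ideals are equal.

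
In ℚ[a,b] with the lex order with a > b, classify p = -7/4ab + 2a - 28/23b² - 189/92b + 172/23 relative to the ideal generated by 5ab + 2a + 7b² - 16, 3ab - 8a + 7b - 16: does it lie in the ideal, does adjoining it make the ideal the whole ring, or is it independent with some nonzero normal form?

First compute the reduced Gröbner basis of I by Buchberger's algorithm.
f_1 = 5ab + 2a + 7b² - 16, LT = ab.
f_2 = 3ab - 8a + 7b - 16, LT = ab.

S(f_1,f_2): lcm = ab. S = 46/15a + 7/5b² - 7/3b + 32/15.
  leading term a: no divisor's leading term divides it; move 46/15a to the remainder.
  leading term b²: no divisor's leading term divides it; move 7/5b² to the remainder.
  leading term b: no divisor's leading term divides it; move -7/3b to the remainder.
  leading term 1: no divisor's leading term divides it; move 32/15 to the remainder.
  remainder 46/15a + 7/5b² - 7/3b + 32/15 ≠ 0; add h_3 = 46/15a + 7/5b² - 7/3b + 32/15 to the basis.

S(f_1,h_3): lcm = ab. S = ⅖a - 21/46b³ + 497/230b² - 16/23b - 16/5.
  leading term a: subtract (3/23)·h_3 from ⅖a - 21/46b³ + 497/230b² - 16/23b - 16/5 → -21/46b³ + 91/46b² - 9/23b - 80/23
  leading term b³: no divisor's leading term divides it; move -21/46b³ to the remainder.
  leading term b²: no divisor's leading term divides it; move 91/46b² to the remainder.
  leading term b: no divisor's leading term divides it; move -9/23b to the remainder.
  leading term 1: no divisor's leading term divides it; move -80/23 to the remainder.
  remainder -21/46b³ + 91/46b² - 9/23b - 80/23 ≠ 0; add h_4 = -21/46b³ + 91/46b² - 9/23b - 80/23 to the basis.

The other S-polynomials (S(f_2,h_3), S(f_1,h_4), S(f_2,h_4), S(h_3,h_4)) all reduce to 0 modulo the current basis, so we have a Gröbner basis.
Inter-reduce: drop elements whose leading term is divisible by another's, tail-reduce, and make monic.
Reduced Gröbner basis: {a + 21/46b² - 35/46b + 16/23, b³ - 13/3b² + 6/7b + 160/21}.
Label its elements g_1 = a + 21/46b² - 35/46b + 16/23, g_2 = b³ - 13/3b² + 6/7b + 160/21.

Reduce p = -7/4ab + 2a - 28/23b² - 189/92b + 172/23 modulo G:
  leading term ab: subtract (-7/4b)·g_1 from -7/4ab + 2a - 28/23b² - 189/92b + 172/23 → 2a + 147/184b³ - 469/184b² - 77/92b + 172/23
  leading term a: subtract (2)·g_1 from 2a + 147/184b³ - 469/184b² - 77/92b + 172/23 → 147/184b³ - 637/184b² + 63/92b + 140/23
  leading term b³: subtract (147/184)·g_2 from 147/184b³ - 637/184b² + 63/92b + 140/23 → 0
  normal form = 0.
Since the normal form is 0, p ∈ I.

-7/4ab + 2a - 28/23b² - 189/92b + 172/23 lies in I (it reduces to 0).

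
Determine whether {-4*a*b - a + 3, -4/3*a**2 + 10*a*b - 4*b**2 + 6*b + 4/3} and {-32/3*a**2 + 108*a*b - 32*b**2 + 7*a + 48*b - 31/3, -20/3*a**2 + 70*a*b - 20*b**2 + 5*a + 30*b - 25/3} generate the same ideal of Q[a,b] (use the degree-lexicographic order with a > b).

Yes, the ideals are equal.

For a fixed monomial order, each ideal has a unique reduced Gröbner basis; comparing bases decides equality.
Buchberger on the first generating set:
f_1 = -4*a*b - a + 3, LT = a*b.
f_2 = -4/3*a**2 + 10*a*b - 4*b**2 + 6*b + 4/3, LT = a**2.

S(f_1,f_2): lcm = a**2*b. S = 15/2*a*b**2 - 3*b**3 + 1/4*a**2 + 9/2*b**2 - 3/4*a + b.
  leading term a*b**2: subtract (-15/8*b)·f_1 from 15/2*a*b**2 - 3*b**3 + 1/4*a**2 + 9/2*b**2 - 3/4*a + b → -3*b**3 + 1/4*a**2 - 15/8*a*b + 9/2*b**2 - 3/4*a + 53/8*b
  leading term b**3: no divisor's leading term divides it; move -3*b**3 to the remainder.
  leading term a**2: subtract (-3/16)·f_2 from 1/4*a**2 - 15/8*a*b + 9/2*b**2 - 3/4*a + 53/8*b → 15/4*b**2 - 3/4*a + 31/4*b + 1/4
  leading term b**2: no divisor's leading term divides it; move 15/4*b**2 to the remainder.
  leading term a: no divisor's leading term divides it; move -3/4*a to the remainder.
  leading term b: no divisor's leading term divides it; move 31/4*b to the remainder.
  leading term 1: no divisor's leading term divides it; move 1/4 to the remainder.
  remainder -3*b**3 + 15/4*b**2 - 3/4*a + 31/4*b + 1/4 ≠ 0; add g_3 = -3*b**3 + 15/4*b**2 - 3/4*a + 31/4*b + 1/4 to the basis.

The other S-polynomials (S(f_1,g_3), S(f_2,g_3)) all reduce to 0 modulo the current basis, so we have a Gröbner basis.
Inter-reduce: drop elements whose leading term is divisible by another's, tail-reduce, and make monic.
Reduced Gröbner basis: {b**3 - 5/4*b**2 + 1/4*a - 31/12*b - 1/12, a**2 + 3*b**2 + 15/8*a - 9/2*b - 53/8, a*b + 1/4*a - 3/4}.

Buchberger on the second generating set:
h_1 = -32/3*a**2 + 108*a*b - 32*b**2 + 7*a + 48*b - 31/3, LT = a**2.
h_2 = -20/3*a**2 + 70*a*b - 20*b**2 + 5*a + 30*b - 25/3, LT = a**2.

S(h_1,h_2): lcm = a**2. S = 3/8*a*b + 3/32*a - 9/32.
  leading term a*b: no divisor's leading term divides it; move 3/8*a*b to the remainder.
  leading term a: no divisor's leading term divides it; move 3/32*a to the remainder.
  leading term 1: no divisor's leading term divides it; move -9/32 to the remainder.
  remainder 3/8*a*b + 3/32*a - 9/32 ≠ 0; add k_3 = 3/8*a*b + 3/32*a - 9/32 to the basis.

S(h_1,k_3): lcm = a**2*b. S = -81/8*a*b**2 + 3*b**3 - 1/4*a**2 - 21/32*a*b - 9/2*b**2 + 3/4*a + 31/32*b.
  leading term a*b**2: subtract (-27*b)·k_3 from -81/8*a*b**2 + 3*b**3 - 1/4*a**2 - 21/32*a*b - 9/2*b**2 + 3/4*a + 31/32*b → 3*b**3 - 1/4*a**2 + 15/8*a*b - 9/2*b**2 + 3/4*a - 53/8*b
  leading term b**3: no divisor's leading term divides it; move 3*b**3 to the remainder.
  leading term a**2: subtract (3/128)·h_1 from -1/4*a**2 + 15/8*a*b - 9/2*b**2 + 3/4*a - 53/8*b → -21/32*a*b - 15/4*b**2 + 75/128*a - 31/4*b + 31/128
  leading term a*b: subtract (-7/4)·k_3 from -21/32*a*b - 15/4*b**2 + 75/128*a - 31/4*b + 31/128 → -15/4*b**2 + 3/4*a - 31/4*b - 1/4
  leading term b**2: no divisor's leading term divides it; move -15/4*b**2 to the remainder.
  leading term a: no divisor's leading term divides it; move 3/4*a to the remainder.
  leading term b: no divisor's leading term divides it; move -31/4*b to the remainder.
  leading term 1: no divisor's leading term divides it; move -1/4 to the remainder.
  remainder 3*b**3 - 15/4*b**2 + 3/4*a - 31/4*b - 1/4 ≠ 0; add k_4 = 3*b**3 - 15/4*b**2 + 3/4*a - 31/4*b - 1/4 to the basis.

The other S-polynomials (S(h_2,k_3), S(h_1,k_4), S(h_2,k_4), S(k_3,k_4)) all reduce to 0 modulo the current basis, so we have a Gröbner basis.
Inter-reduce: drop elements whose leading term is divisible by another's, tail-reduce, and make monic.
Reduced Gröbner basis: {b**3 - 5/4*b**2 + 1/4*a - 31/12*b - 1/12, a**2 + 3*b**2 + 15/8*a - 9/2*b - 53/8, a*b + 1/4*a - 3/4}.

These coincide, so the ideals are equal.
The same test decides containment: I ⊆ J iff every generator of I reduces to 0 modulo a Gröbner basis of J.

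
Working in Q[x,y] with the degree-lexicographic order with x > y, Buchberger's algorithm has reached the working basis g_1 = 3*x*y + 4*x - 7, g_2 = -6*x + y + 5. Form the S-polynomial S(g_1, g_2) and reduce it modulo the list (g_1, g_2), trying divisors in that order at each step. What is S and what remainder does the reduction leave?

S(g_1, g_2) = 1/6*y**2 + 4/3*x + 5/6*y - 7/3; remainder on division = 1/6*y**2 + 19/18*y - 11/9.

lcm(LM(g_1), LM(g_2)) = x*y.
S = (lcm/LT(g_1))·g_1 − (lcm/LT(g_2))·g_2 = 1/6*y**2 + 4/3*x + 5/6*y - 7/3.
Reduce S modulo (g_1, g_2) in that order:
  leading term y**2: no divisor's leading term divides it; move 1/6*y**2 to the remainder.
  leading term x: subtract (-2/9)·g_2 from 4/3*x + 5/6*y - 7/3 → 19/18*y - 11/9
  leading term y: no divisor's leading term divides it; move 19/18*y to the remainder.
  leading term 1: no divisor's leading term divides it; move -11/9 to the remainder.
The remainder 1/6*y**2 + 19/18*y - 11/9 is nonzero, so it would be added as the next basis element.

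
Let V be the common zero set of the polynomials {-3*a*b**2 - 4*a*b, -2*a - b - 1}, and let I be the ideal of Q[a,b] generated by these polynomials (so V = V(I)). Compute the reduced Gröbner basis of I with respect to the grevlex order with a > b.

G = {b**3 + 7/3*b**2 + 4/3*b, a + 1/2*b + 1/2}

f_1 = -3*a*b**2 - 4*a*b, LT = a*b**2.
f_2 = -2*a - b - 1, LT = a.

S(f_1,f_2): lcm = a*b**2. S = -1/2*b**3 + 4/3*a*b - 1/2*b**2.
  leading term b**3: no divisor's leading term divides it; move -1/2*b**3 to the remainder.
  leading term a*b: subtract (-2/3*b)·f_2 from 4/3*a*b - 1/2*b**2 → -7/6*b**2 - 2/3*b
  leading term b**2: no divisor's leading term divides it; move -7/6*b**2 to the remainder.
  leading term b: no divisor's leading term divides it; move -2/3*b to the remainder.
  remainder -1/2*b**3 - 7/6*b**2 - 2/3*b ≠ 0; add g_3 = -1/2*b**3 - 7/6*b**2 - 2/3*b to the basis.

The other S-polynomials (S(f_1,g_3), S(f_2,g_3)) all reduce to 0 modulo the current basis, so we have a Gröbner basis.
Inter-reduce: drop elements whose leading term is divisible by another's, tail-reduce, and make monic.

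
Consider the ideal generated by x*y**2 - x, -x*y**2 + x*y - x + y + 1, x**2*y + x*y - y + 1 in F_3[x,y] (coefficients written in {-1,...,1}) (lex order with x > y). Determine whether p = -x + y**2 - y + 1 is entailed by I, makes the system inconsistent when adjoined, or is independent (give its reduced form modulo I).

Adjoining -x + y**2 - y + 1 makes the ideal the whole ring: the system is inconsistent.

First compute the reduced Gröbner basis of I by Buchberger's algorithm.
f_1 = x*y**2 - x, LT = x*y**2.
f_2 = -x*y**2 + x*y - x + y + 1, LT = x*y**2.
f_3 = x**2*y + x*y - y + 1, LT = x**2*y.

S(f_1,f_2): lcm = x*y**2. S = x*y + x + y + 1.
  reduce S modulo (f_1, f_2, f_3):
  remainder x*y + x + y + 1 ≠ 0; add h_4 = x*y + x + y + 1 to the basis.

S(f_1,f_3): lcm = x**2*y**2. S = -x**2 - x*y**2 + y**2 - y.
  reduce S modulo (f_1, f_2, f_3, h_4):
  remainder -x**2 - x + y**2 - y ≠ 0; add h_5 = -x**2 - x + y**2 - y to the basis.

S(f_2,f_3): lcm = x**2*y**2. S = -x**2*y + x**2 - x*y**2 - x*y - x + y**2 - y.
  reduce S modulo (f_1, f_2, f_3, h_4, h_5):
  remainder -y**2 + 1 ≠ 0; add h_6 = -y**2 + 1 to the basis.

The other S-polynomials (S(f_1,h_4), S(f_2,h_4), S(f_3,h_4), S(f_1,h_5), S(f_2,h_5), S(f_3,h_5), S(h_4,h_5), S(f_1,h_6), S(f_2,h_6), S(f_3,h_6), S(h_4,h_6), S(h_5,h_6)) all reduce to 0 modulo the current basis, so we have a Gröbner basis.
Inter-reduce: drop elements whose leading term is divisible by another's, tail-reduce, and make monic.
Reduced Gröbner basis: {x**2 + x + y - 1, x*y + x + y + 1, y**2 - 1}.
Label its elements g_1 = x**2 + x + y - 1, g_2 = x*y + x + y + 1, g_3 = y**2 - 1.

Reduce p = -x + y**2 - y + 1 modulo G:
  leading term x: no divisor's leading term divides it; move -x to the remainder.
  leading term y**2: subtract (1)·g_3 from y**2 - y + 1 → -y - 1
  leading term y: no divisor's leading term divides it; move -y to the remainder.
  leading term 1: no divisor's leading term divides it; move -1 to the remainder.
  normal form = -x - y - 1.
The normal form is nonzero, so p ∉ I. Since p minus its normal form lies in I, I + (p) = I + (r) where r = -x - y - 1; decide whether this ideal is the whole ring.
Run Buchberger on G together with r (pairs among the g_i already reduce to 0 since G is a Gröbner basis):
g_1 = x**2 + x + y - 1, LT = x**2.
g_2 = x*y + x + y + 1, LT = x*y.
g_3 = y**2 - 1, LT = y**2.
r = -x - y - 1, LT = x.

S(g_1,r): lcm = x**2. S = -x*y + y - 1.
  reduce S modulo (g_1, g_2, g_3, r):
  remainder y - 1 ≠ 0; add m_5 = y - 1 to the basis.

S(g_2,r): lcm = x*y. S = x - y**2 + 1.
  reduce S modulo (g_1, g_2, g_3, r, m_5):
  remainder 1 ≠ 0; add m_6 = 1 to the basis.

The other S-polynomials (S(g_1,g_2), S(g_1,g_3), S(g_2,g_3), S(g_3,r), S(g_1,m_5), S(g_2,m_5), S(g_3,m_5), S(r,m_5), S(g_1,m_6), S(g_2,m_6), S(g_3,m_6), S(r,m_6), S(m_5,m_6)) all reduce to 0 modulo the current basis, so we have a Gröbner basis.
Inter-reduce: drop elements whose leading term is divisible by another's, tail-reduce, and make monic.
Reduced Gröbner basis: {1}.
The reduced Gröbner basis of I + (p) is {1}: the ideal is the whole ring, so the enlarged system has no common solution — adjoining p is inconsistent.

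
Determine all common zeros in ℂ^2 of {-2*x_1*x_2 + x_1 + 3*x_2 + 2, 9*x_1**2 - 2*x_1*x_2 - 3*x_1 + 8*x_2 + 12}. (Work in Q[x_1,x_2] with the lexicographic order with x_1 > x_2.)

Compute a lex Gröbner basis by Buchberger's algorithm.
f_1 = -2*x_1*x_2 + x_1 + 3*x_2 + 2, LT = x_1*x_2.
f_2 = 9*x_1**2 - 2*x_1*x_2 - 3*x_1 + 8*x_2 + 12, LT = x_1**2.

S(f_1,f_2): lcm = x_1**2*x_2. S = -1/2*x_1**2 + 2/9*x_1*x_2**2 - 7/6*x_1*x_2 - x_1 - 8/9*x_2**2 - 4/3*x_2.
  leading term x_1**2: subtract (-1/18)·f_2 from -1/2*x_1**2 + 2/9*x_1*x_2**2 - 7/6*x_1*x_2 - x_1 - 8/9*x_2**2 - 4/3*x_2 → 2/9*x_1*x_2**2 - 23/18*x_1*x_2 - 7/6*x_1 - 8/9*x_2**2 - 8/9*x_2 + 2/3
  leading term x_1*x_2**2: subtract (-1/9*x_2)·f_1 from 2/9*x_1*x_2**2 - 23/18*x_1*x_2 - 7/6*x_1 - 8/9*x_2**2 - 8/9*x_2 + 2/3 → -7/6*x_1*x_2 - 7/6*x_1 - 5/9*x_2**2 - 2/3*x_2 + 2/3
  leading term x_1*x_2: subtract (7/12)·f_1 from -7/6*x_1*x_2 - 7/6*x_1 - 5/9*x_2**2 - 2/3*x_2 + 2/3 → -7/4*x_1 - 5/9*x_2**2 - 29/12*x_2 - 1/2
  leading term x_1: no divisor's leading term divides it; move -7/4*x_1 to the remainder.
  leading term x_2**2: no divisor's leading term divides it; move -5/9*x_2**2 to the remainder.
  leading term x_2: no divisor's leading term divides it; move -29/12*x_2 to the remainder.
  leading term 1: no divisor's leading term divides it; move -1/2 to the remainder.
  remainder -7/4*x_1 - 5/9*x_2**2 - 29/12*x_2 - 1/2 ≠ 0; add h_3 = -7/4*x_1 - 5/9*x_2**2 - 29/12*x_2 - 1/2 to the basis.

S(f_1,h_3): lcm = x_1*x_2. S = -1/2*x_1 - 20/63*x_2**3 - 29/21*x_2**2 - 25/14*x_2 - 1.
  leading term x_1: subtract (2/7)·h_3 from -1/2*x_1 - 20/63*x_2**3 - 29/21*x_2**2 - 25/14*x_2 - 1 → -20/63*x_2**3 - 11/9*x_2**2 - 23/21*x_2 - 6/7
  leading term x_2**3: no divisor's leading term divides it; move -20/63*x_2**3 to the remainder.
  leading term x_2**2: no divisor's leading term divides it; move -11/9*x_2**2 to the remainder.
  leading term x_2: no divisor's leading term divides it; move -23/21*x_2 to the remainder.
  leading term 1: no divisor's leading term divides it; move -6/7 to the remainder.
  remainder -20/63*x_2**3 - 11/9*x_2**2 - 23/21*x_2 - 6/7 ≠ 0; add h_4 = -20/63*x_2**3 - 11/9*x_2**2 - 23/21*x_2 - 6/7 to the basis.

The other S-polynomials (S(f_2,h_3), S(f_1,h_4), S(f_2,h_4), S(h_3,h_4)) all reduce to 0 modulo the current basis, so we have a Gröbner basis.
Inter-reduce: drop elements whose leading term is divisible by another's, tail-reduce, and make monic.
Reduced Gröbner basis: {x_1 + 20/63*x_2**2 + 29/21*x_2 + 2/7, x_2**3 + 77/20*x_2**2 + 69/20*x_2 + 27/10}.

The lex basis is triangular: the last element involves only x_2. Solving x_2**3 + 77/20*x_2**2 + 69/20*x_2 + 27/10 = 0 gives x_2 ∈ {-3, -17/40 - sqrt(1151)*I/40, -17/40 + sqrt(1151)*I/40}; substituting each value into the earlier elements determines the remaining variables.
  x_2 = -3: the earlier basis element becomes x_1 - 1 = 0, giving x_1 = 1 — point (1, -3).
  x_2 = -17/40 - sqrt(1151)*I/40: the earlier basis element becomes x_1 - 17/36 - sqrt(1151)*I/36 = 0, giving x_1 = 17/36 + sqrt(1151)*I/36 — point (17/36 + sqrt(1151)*I/36, -17/40 - sqrt(1151)*I/40).
  x_2 = -17/40 + sqrt(1151)*I/40: the earlier basis element becomes x_1 - 17/36 + sqrt(1151)*I/36 = 0, giving x_1 = 17/36 - sqrt(1151)*I/36 — point (17/36 - sqrt(1151)*I/36, -17/40 + sqrt(1151)*I/40).

{(1, -3), (17/36 + sqrt(1151)*I/36, -17/40 - sqrt(1151)*I/40), (17/36 - sqrt(1151)*I/36, -17/40 + sqrt(1151)*I/40)}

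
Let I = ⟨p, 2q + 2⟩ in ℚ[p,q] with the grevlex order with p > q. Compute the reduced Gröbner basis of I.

G = {p, q + 1}

f_1 = p, LT = p.
f_2 = 2q + 2, LT = q.

The S-polynomials (S(f_1,f_2)) all reduce to 0 modulo the current basis, so we have a Gröbner basis.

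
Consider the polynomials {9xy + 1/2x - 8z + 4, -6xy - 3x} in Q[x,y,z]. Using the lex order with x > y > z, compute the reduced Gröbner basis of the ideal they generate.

G = {x + 2z - 1, yz - 1/2y + 1/2z - 1/4}

This is the nonlinear analogue of row-reducing a linear system.

f_1 = 9xy + 1/2x - 8z + 4, LT = xy.
f_2 = -6xy - 3x, LT = xy.

S(f_1,f_2): lcm = xy. S = -4/9x - 8/9z + 4/9.
  reduce S modulo (f_1, f_2):
  remainder -4/9x - 8/9z + 4/9 ≠ 0; add g_3 = -4/9x - 8/9z + 4/9 to the basis.

S(f_1,g_3): lcm = xy. S = 1/18x - 2yz + y - 8/9z + 4/9.
  reduce S modulo (f_1, f_2, g_3):
  remainder -2yz + y - z + 1/2 ≠ 0; add g_4 = -2yz + y - z + 1/2 to the basis.

The other S-polynomials (S(f_2,g_3), S(f_1,g_4), S(f_2,g_4), S(g_3,g_4)) all reduce to 0 modulo the current basis, so we have a Gröbner basis.
Inter-reduce: drop elements whose leading term is divisible by another's, tail-reduce, and make monic.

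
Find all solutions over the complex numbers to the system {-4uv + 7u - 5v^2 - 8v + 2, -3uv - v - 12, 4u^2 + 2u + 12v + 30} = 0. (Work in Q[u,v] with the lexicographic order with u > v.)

{(1, -3)}

Compute a lex Gröbner basis by Buchberger's algorithm.
f_1 = -4uv + 7u - 5v^2 - 8v + 2, LT = uv.
f_2 = -3uv - v - 12, LT = uv.
f_3 = 4u^2 + 2u + 12v + 30, LT = u^2.

S(f_1,f_2): lcm = uv. S = -7/4u + 5/4v^2 + 5/3v - 9/2.
  leading term u: no divisor's leading term divides it; move -7/4u to the remainder.
  leading term v^2: no divisor's leading term divides it; move 5/4v^2 to the remainder.
  leading term v: no divisor's leading term divides it; move 5/3v to the remainder.
  leading term 1: no divisor's leading term divides it; move -9/2 to the remainder.
  remainder -7/4u + 5/4v^2 + 5/3v - 9/2 ≠ 0; add h_4 = -7/4u + 5/4v^2 + 5/3v - 9/2 to the basis.

S(f_1,f_3): lcm = u^2v. S = -7/4u^2 + 5/4uv^2 + 3/2uv - 1/2u - 3v^2 - 15/2v.
  leading term u^2: subtract (-7/16)·f_3 from -7/4u^2 + 5/4uv^2 + 3/2uv - 1/2u - 3v^2 - 15/2v → 5/4uv^2 + 3/2uv + 3/8u - 3v^2 - 9/4v + 105/8
  leading term uv^2: subtract (-5/16v)·f_1 from 5/4uv^2 + 3/2uv + 3/8u - 3v^2 - 9/4v + 105/8 → 59/16uv + 3/8u - 25/16v^3 - 11/2v^2 - 13/8v + 105/8
  leading term uv: subtract (-59/64)·f_1 from 59/16uv + 3/8u - 25/16v^3 - 11/2v^2 - 13/8v + 105/8 → 437/64u - 25/16v^3 - 647/64v^2 - 9v + 479/32
  leading term u: subtract (-437/112)·h_4 from 437/64u - 25/16v^3 - 647/64v^2 - 9v + 479/32 → -25/16v^3 - 293/56v^2 - 839/336v - 145/56
  leading term v^3: no divisor's leading term divides it; move -25/16v^3 to the remainder.
  leading term v^2: no divisor's leading term divides it; move -293/56v^2 to the remainder.
  leading term v: no divisor's leading term divides it; move -839/336v to the remainder.
  leading term 1: no divisor's leading term divides it; move -145/56 to the remainder.
  remainder -25/16v^3 - 293/56v^2 - 839/336v - 145/56 ≠ 0; add h_5 = -25/16v^3 - 293/56v^2 - 839/336v - 145/56 to the basis.

S(f_2,f_3): lcm = u^2v. S = -1/6uv + 4u - 3v^2 - 15/2v.
  leading term uv: subtract (1/24)·f_1 from -1/6uv + 4u - 3v^2 - 15/2v → 89/24u - 67/24v^2 - 43/6v - 1/12
  leading term u: subtract (-89/42)·h_4 from 89/24u - 67/24v^2 - 43/6v - 1/12 → -1/7v^2 - 229/63v - 202/21
  leading term v^2: no divisor's leading term divides it; move -1/7v^2 to the remainder.
  leading term v: no divisor's leading term divides it; move -229/63v to the remainder.
  leading term 1: no divisor's leading term divides it; move -202/21 to the remainder.
  remainder -1/7v^2 - 229/63v - 202/21 ≠ 0; add h_6 = -1/7v^2 - 229/63v - 202/21 to the basis.

S(f_1,h_4): lcm = uv. S = -7/4u + 5/7v^3 + 185/84v^2 - 4/7v - 1/2.
  leading term u: subtract (1)·h_4 from -7/4u + 5/7v^3 + 185/84v^2 - 4/7v - 1/2 → 5/7v^3 + 20/21v^2 - 47/21v + 4
  leading term v^3: subtract (-16/35)·h_5 from 5/7v^3 + 20/21v^2 - 47/21v + 4 → -1058/735v^2 - 828/245v + 138/49
  leading term v^2: subtract (1058/105)·h_6 from -1058/735v^2 - 828/245v + 138/49 → 31418/945v + 31418/315
  leading term v: no divisor's leading term divides it; move 31418/945v to the remainder.
  leading term 1: no divisor's leading term divides it; move 31418/315 to the remainder.
  remainder 31418/945v + 31418/315 ≠ 0; add h_7 = 31418/945v + 31418/315 to the basis.

The other S-polynomials (S(f_2,h_4), S(f_3,h_4), S(f_1,h_5), S(f_2,h_5), S(f_3,h_5), S(h_4,h_5), S(f_1,h_6), S(f_2,h_6), S(f_3,h_6), S(h_4,h_6), S(h_5,h_6), S(f_1,h_7), S(f_2,h_7), S(f_3,h_7), S(h_4,h_7), S(h_5,h_7), S(h_6,h_7)) all reduce to 0 modulo the current basis, so we have a Gröbner basis.
Inter-reduce: drop elements whose leading term is divisible by another's, tail-reduce, and make monic.
Reduced Gröbner basis: {u - 1, v + 3}.

The lex basis is triangular: the last element involves only v. Solving v + 3 = 0 gives v ∈ {-3}; substituting each value into the earlier elements determines the remaining variables.
  v = -3: the earlier basis element becomes u - 1 = 0, giving u = 1 — point (1, -3).
Substituting each solution back into the original system confirms all equations vanish.
A lex Gröbner basis triangularizes the system, enabling back-substitution.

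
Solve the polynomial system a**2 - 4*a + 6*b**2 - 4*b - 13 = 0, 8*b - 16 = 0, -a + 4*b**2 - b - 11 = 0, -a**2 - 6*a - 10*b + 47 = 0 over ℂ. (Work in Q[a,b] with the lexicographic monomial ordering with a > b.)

{(3, 2)}

Compute a lex Gröbner basis by Buchberger's algorithm.
f_1 = a**2 - 4*a + 6*b**2 - 4*b - 13, LT = a**2.
f_2 = 8*b - 16, LT = b.
f_3 = -a + 4*b**2 - b - 11, LT = a.
f_4 = -a**2 - 6*a - 10*b + 47, LT = a**2.

S(f_1,f_2): leading monomials are coprime, so the S-polynomial reduces to 0 (Buchberger's first criterion).
S(f_1,f_3): lcm = a**2. S = 4*a*b**2 - a*b - 15*a + 6*b**2 - 4*b - 13.
  leading term a*b**2: subtract (1/2*a*b)·f_2 from 4*a*b**2 - a*b - 15*a + 6*b**2 - 4*b - 13 → 7*a*b - 15*a + 6*b**2 - 4*b - 13
  leading term a*b: subtract (7/8*a)·f_2 from 7*a*b - 15*a + 6*b**2 - 4*b - 13 → -a + 6*b**2 - 4*b - 13
  leading term a: subtract (1)·f_3 from -a + 6*b**2 - 4*b - 13 → 2*b**2 - 3*b - 2
  leading term b**2: subtract (1/4*b)·f_2 from 2*b**2 - 3*b - 2 → b - 2
  leading term b: subtract (1/8)·f_2 from b - 2 → 0
  remainder 0.

S(f_1,f_4): lcm = a**2. S = -10*a + 6*b**2 - 14*b + 34.
  leading term a: subtract (10)·f_3 from -10*a + 6*b**2 - 14*b + 34 → -34*b**2 - 4*b + 144
  leading term b**2: subtract (-17/4*b)·f_2 from -34*b**2 - 4*b + 144 → -72*b + 144
  leading term b: subtract (-9)·f_2 from -72*b + 144 → 0
  remainder 0.

S(f_2,f_3): leading monomials are coprime, so the S-polynomial reduces to 0 (Buchberger's first criterion).
S(f_2,f_4): leading monomials are coprime, so the S-polynomial reduces to 0 (Buchberger's first criterion).
S(f_3,f_4): lcm = a**2. S = -4*a*b**2 + a*b + 5*a - 10*b + 47.
  leading term a*b**2: subtract (-1/2*a*b)·f_2 from -4*a*b**2 + a*b + 5*a - 10*b + 47 → -7*a*b + 5*a - 10*b + 47
  leading term a*b: subtract (-7/8*a)·f_2 from -7*a*b + 5*a - 10*b + 47 → -9*a - 10*b + 47
  leading term a: subtract (9)·f_3 from -9*a - 10*b + 47 → -36*b**2 - b + 146
  leading term b**2: subtract (-9/2*b)·f_2 from -36*b**2 - b + 146 → -73*b + 146
  leading term b: subtract (-73/8)·f_2 from -73*b + 146 → 0
  remainder 0.

Every S-polynomial of the final basis reduces to 0, so we have a Gröbner basis.
Inter-reduce: drop elements whose leading term is divisible by another's, tail-reduce, and make monic.
Reduced Gröbner basis: {a - 3, b - 2}.

Since the basis is lex-ordered, b - 2 is univariate in b. Its roots are {2}. Back-substituting each root into the other basis elements fixes the other coordinates.
  b = 2: the earlier basis element becomes a - 3 = 0, giving a = 3 — point (3, 2).
Each listed point satisfies every original equation (direct substitution).
Zero-dimensionality of the ideal guarantees finitely many solutions over ℂ.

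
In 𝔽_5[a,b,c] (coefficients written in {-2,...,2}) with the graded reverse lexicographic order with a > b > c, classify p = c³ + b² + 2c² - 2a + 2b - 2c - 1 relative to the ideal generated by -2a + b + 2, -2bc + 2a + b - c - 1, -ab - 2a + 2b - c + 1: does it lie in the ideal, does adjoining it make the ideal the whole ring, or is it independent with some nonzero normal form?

First compute the reduced Gröbner basis of I by Buchberger's algorithm.
f_1 = -2a + b + 2, LT = a.
f_2 = -2bc + 2a + b - c - 1, LT = bc.
f_3 = -ab - 2a + 2b - c + 1, LT = ab.

S(f_1,f_2): leading monomials are coprime, so the S-polynomial reduces to 0 (Buchberger's first criterion).
S(f_1,f_3): lcm = ab. S = 2b² - 2a + b - c + 1.
  leading term b²: no divisor's leading term divides it; move 2b² to the remainder.
  leading term a: subtract (1)·f_1 from -2a + b - c + 1 → -c - 1
  leading term c: no divisor's leading term divides it; move -c to the remainder.
  leading term 1: no divisor's leading term divides it; move -1 to the remainder.
  remainder 2b² - c - 1 ≠ 0; add h_4 = 2b² - c - 1 to the basis.

S(f_2,f_3): lcm = abc. S = -a² + 2ab + ac + 2bc - c² - 2a + c.
  leading term a²: subtract (-2a)·f_1 from -a² + 2ab + ac + 2bc - c² - 2a + c → -ab + ac + 2bc - c² + 2a + c
  leading term ab: subtract (-2b)·f_1 from -ab + ac + 2bc - c² + 2a + c → 2b² + ac + 2bc - c² + 2a - b + c
  leading term b²: subtract (1)·h_4 from 2b² + ac + 2bc - c² + 2a - b + c → ac + 2bc - c² + 2a - b + 2c + 1
  leading term ac: subtract (2c)·f_1 from ac + 2bc - c² + 2a - b + 2c + 1 → -c² + 2a - b - 2c + 1
  leading term c²: no divisor's leading term divides it; move -c² to the remainder.
  leading term a: subtract (-1)·f_1 from 2a - b - 2c + 1 → -2c - 2
  leading term c: no divisor's leading term divides it; move -2c to the remainder.
  leading term 1: no divisor's leading term divides it; move -2 to the remainder.
  remainder -c² - 2c - 2 ≠ 0; add h_5 = -c² - 2c - 2 to the basis.

S(f_1,h_4): leading monomials are coprime, so the S-polynomial reduces to 0 (Buchberger's first criterion).
S(f_2,h_4): lcm = b²c. S = -ab + 2b² - 2bc - 2c² - 2b - 2c.
  leading term ab: subtract (-2b)·f_1 from -ab + 2b² - 2bc - 2c² - 2b - 2c → -b² - 2bc - 2c² + 2b - 2c
  leading term b²: subtract (2)·h_4 from -b² - 2bc - 2c² + 2b - 2c → -2bc - 2c² + 2b + 2
  leading term bc: subtract (1)·f_2 from -2bc - 2c² + 2b + 2 → -2c² - 2a + b + c - 2
  leading term c²: subtract (2)·h_5 from -2c² - 2a + b + c - 2 → -2a + b + 2
  leading term a: subtract (1)·f_1 from -2a + b + 2 → 0
  remainder 0.

S(f_3,h_4): lcm = ab². S = 2ab - 2b² - 2ac + bc - 2a - b.
  leading term ab: subtract (-b)·f_1 from 2ab - 2b² - 2ac + bc - 2a - b → -b² - 2ac + bc - 2a + b
  leading term b²: subtract (2)·h_4 from -b² - 2ac + bc - 2a + b → -2ac + bc - 2a + b + 2c + 2
  leading term ac: subtract (c)·f_1 from -2ac + bc - 2a + b + 2c + 2 → -2a + b + 2
  leading term a: subtract (1)·f_1 from -2a + b + 2 → 0
  remainder 0.

S(f_1,h_5): leading monomials are coprime, so the S-polynomial reduces to 0 (Buchberger's first criterion).
S(f_2,h_5): lcm = bc². S = -ac - 2c² - 2b - 2c.
  leading term ac: subtract (-2c)·f_1 from -ac - 2c² - 2b - 2c → 2bc - 2c² - 2b + 2c
  leading term bc: subtract (-1)·f_2 from 2bc - 2c² - 2b + 2c → -2c² + 2a - b + c - 1
  leading term c²: subtract (2)·h_5 from -2c² + 2a - b + c - 1 → 2a - b - 2
  leading term a: subtract (-1)·f_1 from 2a - b - 2 → 0
  remainder 0.

S(f_3,h_5): leading monomials are coprime, so the S-polynomial reduces to 0 (Buchberger's first criterion).
S(h_4,h_5): leading monomials are coprime, so the S-polynomial reduces to 0 (Buchberger's first criterion).
Every S-polynomial of the final basis reduces to 0, so we have a Gröbner basis.
Inter-reduce: drop elements whose leading term is divisible by another's, tail-reduce, and make monic.
Reduced Gröbner basis: {b² + 2c + 2, bc - b - 2c + 2, c² + 2c + 2, a + 2b - 1}.
Label its elements g_1 = b² + 2c + 2, g_2 = bc - b - 2c + 2, g_3 = c² + 2c + 2, g_4 = a + 2b - 1.

Reduce p = c³ + b² + 2c² - 2a + 2b - 2c - 1 modulo G:
  leading term c³: subtract (c)·g_3 from c³ + b² + 2c² - 2a + 2b - 2c - 1 → b² - 2a + 2b + c - 1
  leading term b²: subtract (1)·g_1 from b² - 2a + 2b + c - 1 → -2a + 2b - c + 2
  leading term a: subtract (-2)·g_4 from -2a + 2b - c + 2 → b - c
  leading term b: no divisor's leading term divides it; move b to the remainder.
  leading term c: no divisor's leading term divides it; move -c to the remainder.
  normal form = b - c.
The normal form is nonzero, so p ∉ I. Since p minus its normal form lies in I, I + (p) = I + (r) where r = b - c; decide whether this ideal is the whole ring.
Run Buchberger on G together with r (pairs among the g_i already reduce to 0 since G is a Gröbner basis):
g_1 = b² + 2c + 2, LT = b².
g_2 = bc - b - 2c + 2, LT = bc.
g_3 = c² + 2c + 2, LT = c².
g_4 = a + 2b - 1, LT = a.
r = b - c, LT = b.

S(g_1,g_2): lcm = b²c. S = b² + 2bc + 2c² - 2b + 2c.
  leading term b²: subtract (1)·g_1 from b² + 2bc + 2c² - 2b + 2c → 2bc + 2c² - 2b - 2
  leading term bc: subtract (2)·g_2 from 2bc + 2c² - 2b - 2 → 2c² - c - 1
  leading term c²: subtract (2)·g_3 from 2c² - c - 1 → 0
  remainder 0.

S(g_1,g_3): leading monomials are coprime, so the S-polynomial reduces to 0 (Buchberger's first criterion).
S(g_1,g_4): leading monomials are coprime, so the S-polynomial reduces to 0 (Buchberger's first criterion).
S(g_1,r): lcm = b². S = bc + 2c + 2.
  leading term bc: subtract (1)·g_2 from bc + 2c + 2 → b - c
  leading term b: subtract (1)·r from b - c → 0
  remainder 0.

S(g_2,g_3): lcm = bc². S = 2bc - 2c² - 2b + 2c.
  leading term bc: subtract (2)·g_2 from 2bc - 2c² - 2b + 2c → -2c² + c + 1
  leading term c²: subtract (-2)·g_3 from -2c² + c + 1 → 0
  remainder 0.

S(g_2,g_4): leading monomials are coprime, so the S-polynomial reduces to 0 (Buchberger's first criterion).
S(g_2,r): lcm = bc. S = c² - b - 2c + 2.
  leading term c²: subtract (1)·g_3 from c² - b - 2c + 2 → -b + c
  leading term b: subtract (-1)·r from -b + c → 0
  remainder 0.

S(g_3,g_4): leading monomials are coprime, so the S-polynomial reduces to 0 (Buchberger's first criterion).
S(g_3,r): leading monomials are coprime, so the S-polynomial reduces to 0 (Buchberger's first criterion).
S(g_4,r): leading monomials are coprime, so the S-polynomial reduces to 0 (Buchberger's first criterion).
Every S-polynomial of the final basis reduces to 0, so we have a Gröbner basis.
Inter-reduce: drop elements whose leading term is divisible by another's, tail-reduce, and make monic.
Reduced Gröbner basis: {c² + 2c + 2, a + 2c - 1, b - c}.
The reduced Gröbner basis of I + (p) is {c² + 2c + 2, a + 2c - 1, b - c} ≠ {1}, a proper ideal, so the enlarged system stays consistent: p is independent of I, with normal form b - c.

c³ + b² + 2c² - 2a + 2b - 2c - 1 is independent of I; its normal form modulo I is b - c.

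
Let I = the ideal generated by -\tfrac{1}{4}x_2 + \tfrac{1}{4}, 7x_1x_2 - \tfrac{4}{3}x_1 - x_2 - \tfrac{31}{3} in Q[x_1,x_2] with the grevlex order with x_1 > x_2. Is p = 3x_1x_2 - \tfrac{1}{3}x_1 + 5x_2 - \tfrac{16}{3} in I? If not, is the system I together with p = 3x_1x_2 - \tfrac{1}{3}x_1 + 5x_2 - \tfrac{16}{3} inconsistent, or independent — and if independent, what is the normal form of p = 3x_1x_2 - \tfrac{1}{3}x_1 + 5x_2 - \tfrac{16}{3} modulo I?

First compute the reduced Gröbner basis of I by Buchberger's algorithm.
f_1 = -\tfrac{1}{4}x_2 + \tfrac{1}{4}, LT = x_2.
f_2 = 7x_1x_2 - \tfrac{4}{3}x_1 - x_2 - \tfrac{31}{3}, LT = x_1x_2.

S(f_1,f_2): lcm = x_1x_2. S = -\tfrac{17}{21}x_1 + \tfrac{1}{7}x_2 + \tfrac{31}{21}.
  leading term x_1: no divisor's leading term divides it; move -\tfrac{17}{21}x_1 to the remainder.
  leading term x_2: subtract (-\tfrac{4}{7})·f_1 from \tfrac{1}{7}x_2 + \tfrac{31}{21} → \tfrac{34}{21}
  leading term 1: no divisor's leading term divides it; move \tfrac{34}{21} to the remainder.
  remainder -\tfrac{17}{21}x_1 + \tfrac{34}{21} ≠ 0; add h_3 = -\tfrac{17}{21}x_1 + \tfrac{34}{21} to the basis.

The other S-polynomials (S(f_1,h_3), S(f_2,h_3)) all reduce to 0 modulo the current basis, so we have a Gröbner basis.
Inter-reduce: drop elements whose leading term is divisible by another's, tail-reduce, and make monic.
Reduced Gröbner basis: {x_1 - 2, x_2 - 1}.
Label its elements g_1 = x_1 - 2, g_2 = x_2 - 1.

Reduce p = 3x_1x_2 - \tfrac{1}{3}x_1 + 5x_2 - \tfrac{16}{3} modulo G:
  leading term x_1x_2: subtract (3x_2)·g_1 from 3x_1x_2 - \tfrac{1}{3}x_1 + 5x_2 - \tfrac{16}{3} → -\tfrac{1}{3}x_1 + 11x_2 - \tfrac{16}{3}
  leading term x_1: subtract (-\tfrac{1}{3})·g_1 from -\tfrac{1}{3}x_1 + 11x_2 - \tfrac{16}{3} → 11x_2 - 6
  leading term x_2: subtract (11)·g_2 from 11x_2 - 6 → 5
  leading term 1: no divisor's leading term divides it; move 5 to the remainder.
  normal form = 5.
The normal form is nonzero, so p ∉ I. Since p minus its normal form lies in I, I + (p) = I + (r) where r = 5; decide whether this ideal is the whole ring.
Here r = 5 is a nonzero constant, hence a unit: 1 ∈ I + (p), the Gröbner basis of I + (p) is {1}, and the enlarged system has no common solution — adjoining p is inconsistent.

Adjoining 3x_1x_2 - \tfrac{1}{3}x_1 + 5x_2 - \tfrac{16}{3} makes the ideal the whole ring: the system is inconsistent.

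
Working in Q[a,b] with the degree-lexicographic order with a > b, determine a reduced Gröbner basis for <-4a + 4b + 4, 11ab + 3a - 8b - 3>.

f_1 = -4a + 4b + 4, LT = a.
f_2 = 11ab + 3a - 8b - 3, LT = ab.

S(f_1,f_2): lcm = ab. S = -b^2 - 3/11a - 3/11b + 3/11.
  leading term b^2: no divisor's leading term divides it; move -b^2 to the remainder.
  leading term a: subtract (3/44)·f_1 from -3/11a - 3/11b + 3/11 → -6/11b
  leading term b: no divisor's leading term divides it; move -6/11b to the remainder.
  remainder -b^2 - 6/11b ≠ 0; add g_3 = -b^2 - 6/11b to the basis.

The other S-polynomials (S(f_1,g_3), S(f_2,g_3)) all reduce to 0 modulo the current basis, so we have a Gröbner basis.
Inter-reduce: drop elements whose leading term is divisible by another's, tail-reduce, and make monic.

G = {b^2 + 6/11b, a - b - 1}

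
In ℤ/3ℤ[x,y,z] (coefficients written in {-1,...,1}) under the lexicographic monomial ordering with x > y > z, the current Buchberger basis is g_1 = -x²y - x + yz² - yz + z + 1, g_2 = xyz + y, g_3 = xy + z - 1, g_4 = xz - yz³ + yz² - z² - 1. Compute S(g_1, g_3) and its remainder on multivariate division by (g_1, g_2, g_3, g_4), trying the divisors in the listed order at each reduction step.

lcm(LM(g_1), LM(g_3)) = x²y.
S = (lcm/LT(g_1))·g_1 − (lcm/LT(g_3))·g_3 = -xz - x - yz² + yz - z - 1.
Reduce S modulo (g_1, g_2, g_3, g_4) in that order:
  leading term xz: subtract (-1)·g_4 from -xz - x - yz² + yz - z - 1 → -x - yz³ + yz - z² - z + 1
  leading term x: no divisor's leading term divides it; move -x to the remainder.
  leading term yz³: no divisor's leading term divides it; move -yz³ to the remainder.
  leading term yz: no divisor's leading term divides it; move yz to the remainder.
  leading term z²: no divisor's leading term divides it; move -z² to the remainder.
  leading term z: no divisor's leading term divides it; move -z to the remainder.
  leading term 1: no divisor's leading term divides it; move 1 to the remainder.
The remainder -x - yz³ + yz - z² - z + 1 is nonzero, so it would be added as the next basis element.

S(g_1, g_3) = -xz - x - yz² + yz - z - 1; remainder on division = -x - yz³ + yz - z² - z + 1.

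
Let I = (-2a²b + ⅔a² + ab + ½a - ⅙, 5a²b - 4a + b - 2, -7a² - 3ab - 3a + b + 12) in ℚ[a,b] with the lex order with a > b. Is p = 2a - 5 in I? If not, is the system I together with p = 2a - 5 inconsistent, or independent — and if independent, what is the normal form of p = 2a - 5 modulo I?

First compute the reduced Gröbner basis of I by Buchberger's algorithm.
f_1 = -2a²b + ⅔a² + ab + ½a - ⅙, LT = a²b.
f_2 = 5a²b - 4a + b - 2, LT = a²b.
f_3 = -7a² - 3ab - 3a + b + 12, LT = a².

S(f_1,f_2): lcm = a²b. S = -⅓a² - ½ab + 11/20a - ⅕b + 29/60.
  leading term a²: subtract (1/21)·f_3 from -⅓a² - ½ab + 11/20a - ⅕b + 29/60 → -5/14ab + 97/140a - 26/105b - 37/420
  leading term ab: no divisor's leading term divides it; move -5/14ab to the remainder.
  leading term a: no divisor's leading term divides it; move 97/140a to the remainder.
  leading term b: no divisor's leading term divides it; move -26/105b to the remainder.
  leading term 1: no divisor's leading term divides it; move -37/420 to the remainder.
  remainder -5/14ab + 97/140a - 26/105b - 37/420 ≠ 0; add h_4 = -5/14ab + 97/140a - 26/105b - 37/420 to the basis.

S(f_1,f_3): lcm = a²b. S = -⅓a² - 3/7ab² - 13/14ab - ¼a + 1/7b² + 12/7b + 1/12.
  leading term a²: subtract (1/21)·f_3 from -⅓a² - 3/7ab² - 13/14ab - ¼a + 1/7b² + 12/7b + 1/12 → -3/7ab² - 11/14ab - 3/28a + 1/7b² + 5/3b - 41/84
  leading term ab²: subtract (6/5b)·h_4 from -3/7ab² - 11/14ab - 3/28a + 1/7b² + 5/3b - 41/84 → -283/175ab - 3/28a + 11/25b² + 1861/1050b - 41/84
  leading term ab: subtract (566/125)·h_4 from -283/175ab - 3/28a + 11/25b² + 1861/1050b - 41/84 → -8111/2500a + 11/25b² + 3617/1250b - 223/2500
  leading term a: no divisor's leading term divides it; move -8111/2500a to the remainder.
  leading term b²: no divisor's leading term divides it; move 11/25b² to the remainder.
  leading term b: no divisor's leading term divides it; move 3617/1250b to the remainder.
  leading term 1: no divisor's leading term divides it; move -223/2500 to the remainder.
  remainder -8111/2500a + 11/25b² + 3617/1250b - 223/2500 ≠ 0; add h_5 = -8111/2500a + 11/25b² + 3617/1250b - 223/2500 to the basis.

S(f_1,h_4): lcm = a²b. S = 241/150a² - 179/150ab - 149/300a + 1/12.
  leading term a²: subtract (-241/1050)·f_3 from 241/150a² - 179/150ab - 149/300a + 1/12 → -988/525ab - 2489/2100a + 241/1050b + 5959/2100
  leading term ab: subtract (1976/375)·h_4 from -988/525ab - 2489/2100a + 241/1050b + 5959/2100 → -36271/7500a + 17261/11250b + 74291/22500
  leading term a: subtract (36271/24333)·h_5 from -36271/7500a + 17261/11250b + 74291/22500 → -398981/608325b² - 5071453/1824975b + 6268396/1824975
  leading term b²: no divisor's leading term divides it; move -398981/608325b² to the remainder.
  leading term b: no divisor's leading term divides it; move -5071453/1824975b to the remainder.
  leading term 1: no divisor's leading term divides it; move 6268396/1824975 to the remainder.
  remainder -398981/608325b² - 5071453/1824975b + 6268396/1824975 ≠ 0; add h_6 = -398981/608325b² - 5071453/1824975b + 6268396/1824975 to the basis.

S(f_1,h_5): lcm = a²b. S = -⅓a² + 1100/8111ab³ + 7234/8111ab² - 8557/16222ab - ¼a + 1/12.
  leading term a²: subtract (1/21)·f_3 from -⅓a² + 1100/8111ab³ + 7234/8111ab² - 8557/16222ab - ¼a + 1/12 → 1100/8111ab³ + 7234/8111ab² - 43677/113554ab - 3/28a - 1/21b - 41/84
  leading term ab³: subtract (-3080/8111b²)·h_4 from 1100/8111ab³ + 7234/8111ab² - 43677/113554ab - 3/28a - 1/21b - 41/84 → 9368/8111ab² - 43677/113554ab - 3/28a - 2288/24333b³ - 814/24333b² - 1/21b - 41/84
  leading term ab²: subtract (-131152/40555b)·h_4 from 9368/8111ab² - 43677/113554ab - 3/28a - 2288/24333b³ - 814/24333b² - 1/21b - 41/84 → 5268947/2838850ab - 3/28a - 2288/24333b³ - 169162/202775b² - 471977/1419425b - 41/84
  leading term ab: subtract (-5268947/1013875)·h_4 from 5268947/2838850ab - 3/28a - 2288/24333b³ - 169162/202775b² - 471977/1419425b - 41/84 → 35419981/10138750a - 2288/24333b³ - 169162/202775b² - 24627271/15208125b - 9590367/10138750
  leading term a: subtract (-70839962/65788321)·h_5 from 35419981/10138750a - 2288/24333b³ - 169162/202775b² - 24627271/15208125b - 9590367/10138750 → -2288/24333b³ - 23713336/65788321b² + 295344670/197364963b - 68548898/65788321
  leading term b³: subtract (5200/36271b)·h_6 from -2288/24333b³ - 23713336/65788321b² + 295344670/197364963b - 68548898/65788321 → 815029808360/21475873718919b² + 21562003905862/21475873718919b - 68548898/65788321
  leading term b²: subtract (-20375745209000/352133545894383)·h_6 from 815029808360/21475873718919b² + 21562003905862/21475873718919b - 68548898/65788321 → 2672309736702926/3169201913049447b - 2672309736702926/3169201913049447
  leading term b: no divisor's leading term divides it; move 2672309736702926/3169201913049447b to the remainder.
  leading term 1: no divisor's leading term divides it; move -2672309736702926/3169201913049447 to the remainder.
  remainder 2672309736702926/3169201913049447b - 2672309736702926/3169201913049447 ≠ 0; add h_7 = 2672309736702926/3169201913049447b - 2672309736702926/3169201913049447 to the basis.

The other S-polynomials (S(f_2,f_3), S(f_2,h_4), S(f_3,h_4), S(f_2,h_5), S(f_3,h_5), S(h_4,h_5), S(f_1,h_6), S(f_2,h_6), S(f_3,h_6), S(h_4,h_6), S(h_5,h_6), S(f_1,h_7), S(f_2,h_7), S(f_3,h_7), S(h_4,h_7), S(h_5,h_7), S(h_6,h_7)) all reduce to 0 modulo the current basis, so we have a Gröbner basis.
Inter-reduce: drop elements whose leading term is divisible by another's, tail-reduce, and make monic.
Reduced Gröbner basis: {a - 1, b - 1}.
Label its elements g_1 = a - 1, g_2 = b - 1.

Reduce p = 2a - 5 modulo G:
  leading term a: subtract (2)·g_1 from 2a - 5 → -3
  leading term 1: no divisor's leading term divides it; move -3 to the remainder.
  normal form = -3.
The normal form is nonzero, so p ∉ I. Since p minus its normal form lies in I, I + (p) = I + (r) where r = -3; decide whether this ideal is the whole ring.
Here r = -3 is a nonzero constant, hence a unit: 1 ∈ I + (p), the Gröbner basis of I + (p) is {1}, and the enlarged system has no common solution — adjoining p is inconsistent.

Adjoining 2a - 5 makes the ideal the whole ring: the system is inconsistent.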